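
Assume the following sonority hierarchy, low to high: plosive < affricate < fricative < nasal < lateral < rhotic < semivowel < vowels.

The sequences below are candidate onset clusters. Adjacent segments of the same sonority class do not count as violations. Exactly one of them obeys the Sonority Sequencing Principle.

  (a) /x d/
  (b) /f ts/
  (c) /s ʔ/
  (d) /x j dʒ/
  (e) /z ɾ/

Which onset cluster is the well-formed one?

e

(a) 3-1 → violates
(b) 3-2 → violates
(c) 3-1 → violates
(d) 3-7-2 → violates
(e) 3-6 → obeys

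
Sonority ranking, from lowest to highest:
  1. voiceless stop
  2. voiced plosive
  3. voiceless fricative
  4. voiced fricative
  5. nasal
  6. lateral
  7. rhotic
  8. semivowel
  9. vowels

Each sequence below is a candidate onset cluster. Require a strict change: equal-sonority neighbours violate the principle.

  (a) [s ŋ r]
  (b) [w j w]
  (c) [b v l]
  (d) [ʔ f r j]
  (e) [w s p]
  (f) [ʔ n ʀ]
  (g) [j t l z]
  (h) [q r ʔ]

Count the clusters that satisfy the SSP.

4

(a) 3-5-7 → obeys
(b) 8-8-8 → violates
(c) 2-4-6 → obeys
(d) 1-3-7-8 → obeys
(e) 8-3-1 → violates
(f) 1-5-7 → obeys
(g) 8-1-6-4 → violates
(h) 1-7-1 → violates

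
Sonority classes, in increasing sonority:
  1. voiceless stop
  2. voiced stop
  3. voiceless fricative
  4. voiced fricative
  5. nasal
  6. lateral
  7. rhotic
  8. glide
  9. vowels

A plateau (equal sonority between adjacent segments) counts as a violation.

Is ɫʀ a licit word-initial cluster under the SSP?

/ɫ/ — lateral, sonority 6.
/ʀ/ — rhotic, sonority 7.
The profile 6-7 strictly rises, so the word-initial cluster satisfies the SSP.

yes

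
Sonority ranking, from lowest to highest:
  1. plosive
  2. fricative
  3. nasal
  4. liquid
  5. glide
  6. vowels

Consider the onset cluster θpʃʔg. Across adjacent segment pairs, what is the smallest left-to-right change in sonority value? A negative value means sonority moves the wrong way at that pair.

/θ/ is a fricative (sonority 2).
/p/ is a plosive (sonority 1).
/ʃ/ is a fricative (sonority 2).
/ʔ/ is a plosive (sonority 1).
/g/ is a plosive (sonority 1).
/θ/→/p/: change -1.
/p/→/ʃ/: change +1.
/ʃ/→/ʔ/: change -1.
/ʔ/→/g/: change +0.
Minimum = -1.

-1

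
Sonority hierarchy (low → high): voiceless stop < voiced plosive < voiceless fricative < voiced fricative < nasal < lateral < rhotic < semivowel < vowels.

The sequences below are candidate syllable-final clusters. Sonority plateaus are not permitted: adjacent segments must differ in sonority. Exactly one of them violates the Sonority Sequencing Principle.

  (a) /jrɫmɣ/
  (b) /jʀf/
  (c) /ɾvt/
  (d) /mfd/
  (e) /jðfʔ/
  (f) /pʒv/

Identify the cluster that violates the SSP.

f

(a) /jrɫmɣ/: profile 8-7-6-5-4 — obeys.
(b) /jʀf/: profile 8-7-3 — obeys.
(c) /ɾvt/: profile 7-4-1 — obeys.
(d) /mfd/: profile 5-3-2 — obeys.
(e) /jðfʔ/: profile 8-4-3-1 — obeys.
(f) /pʒv/: profile 1-4-4 — violates.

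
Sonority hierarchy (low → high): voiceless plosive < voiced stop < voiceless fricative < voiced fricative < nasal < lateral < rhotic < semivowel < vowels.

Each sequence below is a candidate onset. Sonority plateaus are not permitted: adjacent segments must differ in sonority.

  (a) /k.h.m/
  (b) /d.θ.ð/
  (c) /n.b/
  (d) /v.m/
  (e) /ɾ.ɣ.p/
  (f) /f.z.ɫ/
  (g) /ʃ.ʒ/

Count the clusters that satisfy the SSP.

5

(a) 1-3-5 → obeys
(b) 2-3-4 → obeys
(c) 5-2 → violates
(d) 4-5 → obeys
(e) 7-4-1 → violates
(f) 3-4-6 → obeys
(g) 3-4 → obeys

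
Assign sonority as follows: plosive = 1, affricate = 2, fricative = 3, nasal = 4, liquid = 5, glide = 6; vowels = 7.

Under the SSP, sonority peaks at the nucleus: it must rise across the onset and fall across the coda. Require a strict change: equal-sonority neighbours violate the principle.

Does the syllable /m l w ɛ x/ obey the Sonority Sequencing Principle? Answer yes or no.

Onset: /m/ is a nasal (sonority 4), /l/ is a liquid (sonority 5), /w/ is a glide (sonority 6); then the nucleus /ɛ/ (sonority 7).
Onset profile 4-5-6-7 — rises to the nucleus.
Coda: /x/ is a fricative (sonority 3).
Coda profile 7-3 — falls from the nucleus.

yes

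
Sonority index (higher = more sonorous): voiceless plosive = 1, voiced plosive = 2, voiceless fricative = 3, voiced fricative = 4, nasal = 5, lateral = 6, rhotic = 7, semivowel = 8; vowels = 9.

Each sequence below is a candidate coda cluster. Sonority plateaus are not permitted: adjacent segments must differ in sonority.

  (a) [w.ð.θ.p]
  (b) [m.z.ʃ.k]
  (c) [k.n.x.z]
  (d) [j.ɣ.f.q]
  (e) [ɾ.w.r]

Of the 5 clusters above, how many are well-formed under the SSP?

(a) [w.ð.θ.p]: profile 8-4-3-1 — obeys.
(b) [m.z.ʃ.k]: profile 5-4-3-1 — obeys.
(c) [k.n.x.z]: profile 1-5-3-4 — violates.
(d) [j.ɣ.f.q]: profile 8-4-3-1 — obeys.
(e) [ɾ.w.r]: profile 7-8-7 — violates.

3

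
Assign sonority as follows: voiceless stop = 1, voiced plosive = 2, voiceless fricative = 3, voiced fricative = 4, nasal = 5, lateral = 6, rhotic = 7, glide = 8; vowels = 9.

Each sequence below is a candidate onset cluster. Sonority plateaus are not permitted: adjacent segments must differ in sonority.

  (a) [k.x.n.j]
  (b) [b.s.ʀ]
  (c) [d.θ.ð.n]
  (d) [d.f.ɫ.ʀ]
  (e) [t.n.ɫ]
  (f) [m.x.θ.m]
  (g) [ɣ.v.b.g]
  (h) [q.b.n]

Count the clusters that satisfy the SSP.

6

(a) sonority 1-3-5-8: well-formed.
(b) sonority 2-3-7: well-formed.
(c) sonority 2-3-4-5: well-formed.
(d) sonority 2-3-6-7: well-formed.
(e) sonority 1-5-6: well-formed.
(f) sonority 5-3-3-5: ill-formed.
(g) sonority 4-4-2-2: ill-formed.
(h) sonority 1-2-5: well-formed.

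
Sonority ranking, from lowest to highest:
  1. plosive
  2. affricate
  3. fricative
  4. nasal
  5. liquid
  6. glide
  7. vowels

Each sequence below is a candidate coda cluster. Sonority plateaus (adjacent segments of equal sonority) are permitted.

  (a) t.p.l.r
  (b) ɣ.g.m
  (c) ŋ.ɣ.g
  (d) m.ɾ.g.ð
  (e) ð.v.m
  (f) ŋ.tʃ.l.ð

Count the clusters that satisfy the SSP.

1

(a) sonority 1-1-5-5: ill-formed.
(b) sonority 3-1-4: ill-formed.
(c) sonority 4-3-1: well-formed.
(d) sonority 4-5-1-3: ill-formed.
(e) sonority 3-3-4: ill-formed.
(f) sonority 4-2-5-3: ill-formed.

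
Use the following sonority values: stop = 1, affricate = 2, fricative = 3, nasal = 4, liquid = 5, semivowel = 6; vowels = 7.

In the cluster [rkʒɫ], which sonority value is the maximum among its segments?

5

/r/ is a liquid (sonority 5).
/k/ is a stop (sonority 1).
/ʒ/ is a fricative (sonority 3).
/ɫ/ is a liquid (sonority 5).
The maximum is 5.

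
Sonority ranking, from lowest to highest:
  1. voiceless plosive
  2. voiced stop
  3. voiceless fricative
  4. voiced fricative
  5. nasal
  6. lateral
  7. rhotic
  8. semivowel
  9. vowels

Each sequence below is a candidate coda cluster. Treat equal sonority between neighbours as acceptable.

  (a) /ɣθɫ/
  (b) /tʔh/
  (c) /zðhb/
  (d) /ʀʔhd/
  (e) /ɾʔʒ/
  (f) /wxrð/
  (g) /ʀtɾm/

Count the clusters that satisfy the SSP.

1

(a) sonority 4-3-6: ill-formed.
(b) sonority 1-1-3: ill-formed.
(c) sonority 4-4-3-2: well-formed.
(d) sonority 7-1-3-2: ill-formed.
(e) sonority 7-1-4: ill-formed.
(f) sonority 8-3-7-4: ill-formed.
(g) sonority 7-1-7-5: ill-formed.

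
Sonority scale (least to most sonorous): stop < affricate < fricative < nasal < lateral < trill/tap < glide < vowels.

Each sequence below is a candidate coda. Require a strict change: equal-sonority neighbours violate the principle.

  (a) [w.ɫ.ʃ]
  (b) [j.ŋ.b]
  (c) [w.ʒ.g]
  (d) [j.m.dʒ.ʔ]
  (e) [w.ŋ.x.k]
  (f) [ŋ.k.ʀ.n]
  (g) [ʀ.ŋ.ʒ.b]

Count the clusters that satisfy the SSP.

6

(a) 7-5-3 → obeys
(b) 7-4-1 → obeys
(c) 7-3-1 → obeys
(d) 7-4-2-1 → obeys
(e) 7-4-3-1 → obeys
(f) 4-1-6-4 → violates
(g) 6-4-3-1 → obeys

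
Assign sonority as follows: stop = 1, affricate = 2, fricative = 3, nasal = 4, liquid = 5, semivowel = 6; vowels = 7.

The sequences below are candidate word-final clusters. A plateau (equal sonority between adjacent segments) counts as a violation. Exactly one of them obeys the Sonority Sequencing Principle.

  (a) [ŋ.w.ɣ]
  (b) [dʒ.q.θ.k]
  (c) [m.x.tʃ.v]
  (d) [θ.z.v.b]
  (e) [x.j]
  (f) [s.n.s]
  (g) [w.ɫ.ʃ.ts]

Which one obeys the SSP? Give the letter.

(a) [ŋ.w.ɣ]: profile 4-6-3 — violates.
(b) [dʒ.q.θ.k]: profile 2-1-3-1 — violates.
(c) [m.x.tʃ.v]: profile 4-3-2-3 — violates.
(d) [θ.z.v.b]: profile 3-3-3-1 — violates.
(e) [x.j]: profile 3-6 — violates.
(f) [s.n.s]: profile 3-4-3 — violates.
(g) [w.ɫ.ʃ.ts]: profile 6-5-3-2 — obeys.

g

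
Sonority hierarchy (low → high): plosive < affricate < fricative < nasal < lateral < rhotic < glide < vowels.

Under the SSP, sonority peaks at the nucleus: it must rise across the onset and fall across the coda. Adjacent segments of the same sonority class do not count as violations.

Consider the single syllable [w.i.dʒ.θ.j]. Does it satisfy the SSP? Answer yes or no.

Onset: /w/ is a glide (sonority 7); then the nucleus /i/ (sonority 8).
Onset profile 7-8 — rises to the nucleus.
Coda: /dʒ/ is an affricate (sonority 2), /θ/ is a fricative (sonority 3), /j/ is a glide (sonority 7).
Coda profile 8-2-3-7 — does not fall throughout.

no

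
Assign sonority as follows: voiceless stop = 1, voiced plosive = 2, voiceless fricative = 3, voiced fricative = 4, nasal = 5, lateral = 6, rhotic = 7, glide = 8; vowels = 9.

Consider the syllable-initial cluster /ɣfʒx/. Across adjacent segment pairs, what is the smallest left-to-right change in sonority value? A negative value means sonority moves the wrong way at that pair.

-1

/ɣ/: voiced fricative = 4.
/f/: voiceless fricative = 3.
/ʒ/: voiced fricative = 4.
/x/: voiceless fricative = 3.
/ɣ/→/f/: change -1.
/f/→/ʒ/: change +1.
/ʒ/→/x/: change -1.
Minimum = -1.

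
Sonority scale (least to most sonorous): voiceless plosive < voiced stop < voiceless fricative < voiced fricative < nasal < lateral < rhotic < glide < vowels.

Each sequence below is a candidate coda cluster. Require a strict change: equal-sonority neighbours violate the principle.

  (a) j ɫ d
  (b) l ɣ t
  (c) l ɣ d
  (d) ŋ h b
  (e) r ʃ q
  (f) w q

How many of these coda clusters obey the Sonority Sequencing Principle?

(a) j ɫ d: profile 8-6-2 — obeys.
(b) l ɣ t: profile 6-4-1 — obeys.
(c) l ɣ d: profile 6-4-2 — obeys.
(d) ŋ h b: profile 5-3-2 — obeys.
(e) r ʃ q: profile 7-3-1 — obeys.
(f) w q: profile 8-1 — obeys.

6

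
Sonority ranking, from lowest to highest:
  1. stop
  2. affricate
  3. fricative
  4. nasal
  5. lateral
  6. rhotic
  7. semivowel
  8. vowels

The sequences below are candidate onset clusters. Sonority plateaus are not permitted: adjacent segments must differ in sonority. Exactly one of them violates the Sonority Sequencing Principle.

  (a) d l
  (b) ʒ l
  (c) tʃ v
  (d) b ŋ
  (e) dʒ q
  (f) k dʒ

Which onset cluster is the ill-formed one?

(a) d l: profile 1-5 — obeys.
(b) ʒ l: profile 3-5 — obeys.
(c) tʃ v: profile 2-3 — obeys.
(d) b ŋ: profile 1-4 — obeys.
(e) dʒ q: profile 2-1 — violates.
(f) k dʒ: profile 1-2 — obeys.

e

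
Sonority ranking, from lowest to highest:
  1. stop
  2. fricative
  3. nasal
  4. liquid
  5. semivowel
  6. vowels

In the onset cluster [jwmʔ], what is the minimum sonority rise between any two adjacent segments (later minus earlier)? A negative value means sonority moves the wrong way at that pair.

-2

/j/ is a semivowel (sonority 5).
/w/ is a semivowel (sonority 5).
/m/ is a nasal (sonority 3).
/ʔ/ is a stop (sonority 1).
/j/→/w/: change +0.
/w/→/m/: change -2.
/m/→/ʔ/: change -2.
Minimum = -2.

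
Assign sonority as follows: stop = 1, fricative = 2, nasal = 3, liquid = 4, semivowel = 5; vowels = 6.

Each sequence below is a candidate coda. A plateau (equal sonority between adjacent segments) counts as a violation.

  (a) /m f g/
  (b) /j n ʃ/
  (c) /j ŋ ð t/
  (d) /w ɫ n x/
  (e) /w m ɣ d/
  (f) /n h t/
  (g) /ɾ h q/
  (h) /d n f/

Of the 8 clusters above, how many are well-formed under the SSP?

7

(a) sonority 3-2-1: well-formed.
(b) sonority 5-3-2: well-formed.
(c) sonority 5-3-2-1: well-formed.
(d) sonority 5-4-3-2: well-formed.
(e) sonority 5-3-2-1: well-formed.
(f) sonority 3-2-1: well-formed.
(g) sonority 4-2-1: well-formed.
(h) sonority 1-3-2: ill-formed.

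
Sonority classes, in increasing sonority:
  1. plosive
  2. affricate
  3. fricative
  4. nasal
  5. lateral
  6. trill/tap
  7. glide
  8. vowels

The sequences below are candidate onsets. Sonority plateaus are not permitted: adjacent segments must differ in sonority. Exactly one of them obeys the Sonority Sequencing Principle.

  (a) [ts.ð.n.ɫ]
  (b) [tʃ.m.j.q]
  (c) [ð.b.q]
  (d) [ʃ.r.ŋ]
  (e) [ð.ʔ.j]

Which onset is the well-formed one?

(a) 2-3-4-5 → obeys
(b) 2-4-7-1 → violates
(c) 3-1-1 → violates
(d) 3-6-4 → violates
(e) 3-1-7 → violates

a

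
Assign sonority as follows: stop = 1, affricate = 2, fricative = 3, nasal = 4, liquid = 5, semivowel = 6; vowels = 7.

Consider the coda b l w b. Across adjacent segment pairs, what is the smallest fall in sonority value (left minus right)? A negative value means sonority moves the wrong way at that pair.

-4

/b/ — stop, sonority 1.
/l/ — liquid, sonority 5.
/w/ — semivowel, sonority 6.
/b/ — stop, sonority 1.
/b/→/l/: change -4.
/l/→/w/: change -1.
/w/→/b/: change +5.
Minimum = -4.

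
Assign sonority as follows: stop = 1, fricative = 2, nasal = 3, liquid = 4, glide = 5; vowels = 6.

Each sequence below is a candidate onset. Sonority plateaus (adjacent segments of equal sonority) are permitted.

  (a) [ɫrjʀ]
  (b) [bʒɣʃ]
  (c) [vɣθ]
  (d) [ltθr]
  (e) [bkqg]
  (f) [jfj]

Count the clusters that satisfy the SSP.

(a) sonority 4-4-5-4: ill-formed.
(b) sonority 1-2-2-2: well-formed.
(c) sonority 2-2-2: well-formed.
(d) sonority 4-1-2-4: ill-formed.
(e) sonority 1-1-1-1: well-formed.
(f) sonority 5-2-5: ill-formed.

3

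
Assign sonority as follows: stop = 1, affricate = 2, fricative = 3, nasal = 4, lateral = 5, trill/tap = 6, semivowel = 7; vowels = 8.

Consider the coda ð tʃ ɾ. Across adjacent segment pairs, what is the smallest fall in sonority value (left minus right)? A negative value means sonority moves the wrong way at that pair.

-4

/ð/ — fricative, sonority 3.
/tʃ/ — affricate, sonority 2.
/ɾ/ — trill/tap, sonority 6.
/ð/→/tʃ/: change +1.
/tʃ/→/ɾ/: change -4.
Minimum = -4.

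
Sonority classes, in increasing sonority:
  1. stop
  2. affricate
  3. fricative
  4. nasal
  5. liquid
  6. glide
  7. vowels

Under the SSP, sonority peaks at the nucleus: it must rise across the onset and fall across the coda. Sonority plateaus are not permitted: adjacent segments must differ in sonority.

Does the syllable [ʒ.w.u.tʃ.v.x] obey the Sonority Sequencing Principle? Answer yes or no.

Onset: /ʒ/ is a fricative (sonority 3), /w/ is a glide (sonority 6); then the nucleus /u/ (sonority 7).
Onset profile 3-6-7 — rises to the nucleus.
Coda: /tʃ/ is an affricate (sonority 2), /v/ is a fricative (sonority 3), /x/ is a fricative (sonority 3).
Coda profile 7-2-3-3 — does not strictly fall throughout.

no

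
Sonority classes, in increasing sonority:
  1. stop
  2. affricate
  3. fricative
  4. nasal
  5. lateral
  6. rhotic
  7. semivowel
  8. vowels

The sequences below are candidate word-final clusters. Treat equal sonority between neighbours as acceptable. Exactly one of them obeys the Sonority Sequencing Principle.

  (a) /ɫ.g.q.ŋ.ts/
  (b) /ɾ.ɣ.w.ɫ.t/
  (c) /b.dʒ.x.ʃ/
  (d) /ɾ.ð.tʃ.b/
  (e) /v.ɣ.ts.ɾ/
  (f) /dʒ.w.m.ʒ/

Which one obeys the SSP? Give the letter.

(a) /ɫ.g.q.ŋ.ts/: profile 5-1-1-4-2 — violates.
(b) /ɾ.ɣ.w.ɫ.t/: profile 6-3-7-5-1 — violates.
(c) /b.dʒ.x.ʃ/: profile 1-2-3-3 — violates.
(d) /ɾ.ð.tʃ.b/: profile 6-3-2-1 — obeys.
(e) /v.ɣ.ts.ɾ/: profile 3-3-2-6 — violates.
(f) /dʒ.w.m.ʒ/: profile 2-7-4-3 — violates.

d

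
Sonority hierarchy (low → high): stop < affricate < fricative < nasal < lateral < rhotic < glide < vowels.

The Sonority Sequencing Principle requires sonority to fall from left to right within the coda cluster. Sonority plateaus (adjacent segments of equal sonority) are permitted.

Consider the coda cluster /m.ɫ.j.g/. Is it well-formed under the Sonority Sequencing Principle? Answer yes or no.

/m/ — nasal, sonority 4.
/ɫ/ — lateral, sonority 5.
/j/ — glide, sonority 7.
/g/ — stop, sonority 1.
The profile is 4-5-7-1. Between /m/ (4) and /ɫ/ (5) sonority does not fall, so the cluster violates the SSP.

no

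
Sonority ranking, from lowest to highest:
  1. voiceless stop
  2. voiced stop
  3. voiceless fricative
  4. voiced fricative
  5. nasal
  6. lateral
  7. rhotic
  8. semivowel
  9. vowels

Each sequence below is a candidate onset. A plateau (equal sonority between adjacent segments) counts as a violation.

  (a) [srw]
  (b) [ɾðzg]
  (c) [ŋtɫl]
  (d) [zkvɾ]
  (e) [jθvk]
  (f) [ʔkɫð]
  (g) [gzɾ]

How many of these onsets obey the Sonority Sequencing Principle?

(a) 3-7-8 → obeys
(b) 7-4-4-2 → violates
(c) 5-1-6-6 → violates
(d) 4-1-4-7 → violates
(e) 8-3-4-1 → violates
(f) 1-1-6-4 → violates
(g) 2-4-7 → obeys

2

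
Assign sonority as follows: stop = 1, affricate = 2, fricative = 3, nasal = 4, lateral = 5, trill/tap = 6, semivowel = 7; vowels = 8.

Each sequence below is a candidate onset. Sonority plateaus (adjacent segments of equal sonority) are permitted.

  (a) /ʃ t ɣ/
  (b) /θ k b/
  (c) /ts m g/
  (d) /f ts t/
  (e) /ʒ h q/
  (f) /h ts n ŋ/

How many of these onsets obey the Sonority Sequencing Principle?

(a) sonority 3-1-3: ill-formed.
(b) sonority 3-1-1: ill-formed.
(c) sonority 2-4-1: ill-formed.
(d) sonority 3-2-1: ill-formed.
(e) sonority 3-3-1: ill-formed.
(f) sonority 3-2-4-4: ill-formed.

0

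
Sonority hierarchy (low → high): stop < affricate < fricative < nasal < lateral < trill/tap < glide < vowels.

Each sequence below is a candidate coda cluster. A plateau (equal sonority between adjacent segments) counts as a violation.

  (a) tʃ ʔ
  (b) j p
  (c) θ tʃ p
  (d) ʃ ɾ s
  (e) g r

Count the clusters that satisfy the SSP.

(a) tʃ ʔ: profile 2-1 — obeys.
(b) j p: profile 7-1 — obeys.
(c) θ tʃ p: profile 3-2-1 — obeys.
(d) ʃ ɾ s: profile 3-6-3 — violates.
(e) g r: profile 1-6 — violates.

3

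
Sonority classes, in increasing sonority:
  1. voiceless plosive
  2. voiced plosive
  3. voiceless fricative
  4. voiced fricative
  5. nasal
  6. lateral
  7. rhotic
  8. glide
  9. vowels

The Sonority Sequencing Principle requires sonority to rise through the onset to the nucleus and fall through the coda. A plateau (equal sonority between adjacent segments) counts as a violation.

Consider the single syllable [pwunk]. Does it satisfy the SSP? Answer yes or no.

yes

Onset: /p/ is a voiceless plosive (sonority 1), /w/ is a glide (sonority 8); then the nucleus /u/ (sonority 9).
Onset profile 1-8-9 — rises to the nucleus.
Coda: /n/ is a nasal (sonority 5), /k/ is a voiceless plosive (sonority 1).
Coda profile 9-5-1 — falls from the nucleus.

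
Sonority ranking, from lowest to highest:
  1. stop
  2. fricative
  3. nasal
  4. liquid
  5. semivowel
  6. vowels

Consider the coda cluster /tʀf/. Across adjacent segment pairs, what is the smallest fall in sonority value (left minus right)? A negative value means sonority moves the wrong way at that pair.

/t/: stop = 1.
/ʀ/: liquid = 4.
/f/: fricative = 2.
/t/→/ʀ/: change -3.
/ʀ/→/f/: change +2.
Minimum = -3.

-3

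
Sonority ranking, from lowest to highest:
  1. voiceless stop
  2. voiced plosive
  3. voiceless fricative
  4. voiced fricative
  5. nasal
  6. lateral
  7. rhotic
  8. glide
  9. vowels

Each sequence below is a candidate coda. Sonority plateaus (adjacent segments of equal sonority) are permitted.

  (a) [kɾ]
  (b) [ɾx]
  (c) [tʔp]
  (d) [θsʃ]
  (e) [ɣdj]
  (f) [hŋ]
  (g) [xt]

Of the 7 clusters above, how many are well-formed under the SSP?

(a) sonority 1-7: ill-formed.
(b) sonority 7-3: well-formed.
(c) sonority 1-1-1: well-formed.
(d) sonority 3-3-3: well-formed.
(e) sonority 4-2-8: ill-formed.
(f) sonority 3-5: ill-formed.
(g) sonority 3-1: well-formed.

4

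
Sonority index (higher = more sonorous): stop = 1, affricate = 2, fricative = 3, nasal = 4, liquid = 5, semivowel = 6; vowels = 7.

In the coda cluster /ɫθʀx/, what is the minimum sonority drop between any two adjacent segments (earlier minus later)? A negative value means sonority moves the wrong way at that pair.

-2

/ɫ/ — liquid, sonority 5.
/θ/ — fricative, sonority 3.
/ʀ/ — liquid, sonority 5.
/x/ — fricative, sonority 3.
/ɫ/→/θ/: change +2.
/θ/→/ʀ/: change -2.
/ʀ/→/x/: change +2.
Minimum = -2.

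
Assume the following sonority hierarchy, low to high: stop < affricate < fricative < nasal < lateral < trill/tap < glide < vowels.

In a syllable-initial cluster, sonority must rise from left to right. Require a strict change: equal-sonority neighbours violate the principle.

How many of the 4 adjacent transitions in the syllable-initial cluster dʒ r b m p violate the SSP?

2

/dʒ/ is an affricate (sonority 2).
/r/ is a trill/tap (sonority 6).
/b/ is a stop (sonority 1).
/m/ is a nasal (sonority 4).
/p/ is a stop (sonority 1).
/dʒ/→/r/: 2→6 (rises) — ok.
/r/→/b/: 6→1 (does not rise) — violation.
/b/→/m/: 1→4 (rises) — ok.
/m/→/p/: 4→1 (does not rise) — violation.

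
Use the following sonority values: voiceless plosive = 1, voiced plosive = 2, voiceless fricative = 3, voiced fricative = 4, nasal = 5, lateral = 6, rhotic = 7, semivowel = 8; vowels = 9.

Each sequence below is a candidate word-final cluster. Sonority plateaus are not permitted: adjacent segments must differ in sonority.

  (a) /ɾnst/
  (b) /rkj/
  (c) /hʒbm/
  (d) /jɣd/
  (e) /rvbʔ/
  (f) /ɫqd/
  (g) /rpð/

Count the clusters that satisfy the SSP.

(a) 7-5-3-1 → obeys
(b) 7-1-8 → violates
(c) 3-4-2-5 → violates
(d) 8-4-2 → obeys
(e) 7-4-2-1 → obeys
(f) 6-1-2 → violates
(g) 7-1-4 → violates

3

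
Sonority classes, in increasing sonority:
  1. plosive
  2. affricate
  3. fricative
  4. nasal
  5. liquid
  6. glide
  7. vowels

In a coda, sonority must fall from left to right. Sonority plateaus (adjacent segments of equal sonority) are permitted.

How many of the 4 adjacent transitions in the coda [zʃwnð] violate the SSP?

/z/: fricative = 3.
/ʃ/: fricative = 3.
/w/: glide = 6.
/n/: nasal = 4.
/ð/: fricative = 3.
/z/→/ʃ/: 3→3 (plateau, allowed) — ok.
/ʃ/→/w/: 3→6 (does not fall) — violation.
/w/→/n/: 6→4 (falls) — ok.
/n/→/ð/: 4→3 (falls) — ok.

1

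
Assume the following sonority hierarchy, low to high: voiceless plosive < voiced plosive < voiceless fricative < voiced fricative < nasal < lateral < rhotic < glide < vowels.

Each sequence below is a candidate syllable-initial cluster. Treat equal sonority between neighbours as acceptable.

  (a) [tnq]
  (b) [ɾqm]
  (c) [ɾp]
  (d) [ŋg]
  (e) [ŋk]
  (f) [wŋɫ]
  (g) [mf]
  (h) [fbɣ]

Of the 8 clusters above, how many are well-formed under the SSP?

0

(a) [tnq]: profile 1-5-1 — violates.
(b) [ɾqm]: profile 7-1-5 — violates.
(c) [ɾp]: profile 7-1 — violates.
(d) [ŋg]: profile 5-2 — violates.
(e) [ŋk]: profile 5-1 — violates.
(f) [wŋɫ]: profile 8-5-6 — violates.
(g) [mf]: profile 5-3 — violates.
(h) [fbɣ]: profile 3-2-4 — violates.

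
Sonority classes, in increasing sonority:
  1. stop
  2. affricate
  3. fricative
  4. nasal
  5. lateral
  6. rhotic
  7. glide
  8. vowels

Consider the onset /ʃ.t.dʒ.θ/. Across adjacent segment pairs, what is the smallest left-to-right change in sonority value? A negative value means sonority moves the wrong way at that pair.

-2

/ʃ/: fricative = 3.
/t/: stop = 1.
/dʒ/: affricate = 2.
/θ/: fricative = 3.
/ʃ/→/t/: change -2.
/t/→/dʒ/: change +1.
/dʒ/→/θ/: change +1.
Minimum = -2.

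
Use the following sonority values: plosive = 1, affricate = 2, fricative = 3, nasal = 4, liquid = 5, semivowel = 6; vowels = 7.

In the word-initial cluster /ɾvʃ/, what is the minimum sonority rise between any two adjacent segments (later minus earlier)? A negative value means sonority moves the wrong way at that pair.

-2

/ɾ/: liquid = 5.
/v/: fricative = 3.
/ʃ/: fricative = 3.
/ɾ/→/v/: change -2.
/v/→/ʃ/: change +0.
Minimum = -2.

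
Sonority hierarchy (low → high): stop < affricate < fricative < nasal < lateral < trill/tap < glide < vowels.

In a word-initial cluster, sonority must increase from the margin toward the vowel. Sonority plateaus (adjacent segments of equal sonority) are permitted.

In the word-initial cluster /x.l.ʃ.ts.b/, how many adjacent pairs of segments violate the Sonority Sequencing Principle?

3

/x/ — fricative, sonority 3.
/l/ — lateral, sonority 5.
/ʃ/ — fricative, sonority 3.
/ts/ — affricate, sonority 2.
/b/ — stop, sonority 1.
/x/→/l/: 3→5 (rises) — ok.
/l/→/ʃ/: 5→3 (does not rise) — violation.
/ʃ/→/ts/: 3→2 (does not rise) — violation.
/ts/→/b/: 2→1 (does not rise) — violation.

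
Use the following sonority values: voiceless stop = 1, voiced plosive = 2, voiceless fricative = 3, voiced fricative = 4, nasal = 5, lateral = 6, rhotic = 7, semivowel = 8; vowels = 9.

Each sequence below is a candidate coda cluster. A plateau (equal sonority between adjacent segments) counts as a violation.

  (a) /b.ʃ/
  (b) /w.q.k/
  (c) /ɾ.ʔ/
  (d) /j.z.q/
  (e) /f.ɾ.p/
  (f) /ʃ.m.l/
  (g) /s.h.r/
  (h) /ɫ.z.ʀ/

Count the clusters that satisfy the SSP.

2

(a) 2-3 → violates
(b) 8-1-1 → violates
(c) 7-1 → obeys
(d) 8-4-1 → obeys
(e) 3-7-1 → violates
(f) 3-5-6 → violates
(g) 3-3-7 → violates
(h) 6-4-7 → violates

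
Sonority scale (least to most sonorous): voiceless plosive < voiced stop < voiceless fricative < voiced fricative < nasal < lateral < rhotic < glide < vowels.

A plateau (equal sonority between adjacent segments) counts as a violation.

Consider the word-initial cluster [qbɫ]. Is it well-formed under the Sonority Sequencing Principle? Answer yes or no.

yes

/q/ is a voiceless plosive (sonority 1).
/b/ is a voiced stop (sonority 2).
/ɫ/ is a lateral (sonority 6).
The profile 1-2-6 strictly rises, so the word-initial cluster satisfies the SSP.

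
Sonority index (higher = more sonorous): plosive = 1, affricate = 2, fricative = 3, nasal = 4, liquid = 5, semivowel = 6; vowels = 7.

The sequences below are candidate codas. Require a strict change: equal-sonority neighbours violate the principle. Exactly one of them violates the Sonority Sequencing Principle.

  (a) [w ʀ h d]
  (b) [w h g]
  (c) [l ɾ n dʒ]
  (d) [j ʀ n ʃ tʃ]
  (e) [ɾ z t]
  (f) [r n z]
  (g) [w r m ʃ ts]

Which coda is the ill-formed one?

(a) sonority 6-5-3-1: well-formed.
(b) sonority 6-3-1: well-formed.
(c) sonority 5-5-4-2: ill-formed.
(d) sonority 6-5-4-3-2: well-formed.
(e) sonority 5-3-1: well-formed.
(f) sonority 5-4-3: well-formed.
(g) sonority 6-5-4-3-2: well-formed.

c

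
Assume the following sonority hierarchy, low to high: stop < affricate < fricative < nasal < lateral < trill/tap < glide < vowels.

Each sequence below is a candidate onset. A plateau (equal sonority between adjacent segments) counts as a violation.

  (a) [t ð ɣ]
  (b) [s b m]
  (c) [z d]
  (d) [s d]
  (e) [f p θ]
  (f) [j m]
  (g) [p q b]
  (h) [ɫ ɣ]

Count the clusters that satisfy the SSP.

0

(a) [t ð ɣ]: profile 1-3-3 — violates.
(b) [s b m]: profile 3-1-4 — violates.
(c) [z d]: profile 3-1 — violates.
(d) [s d]: profile 3-1 — violates.
(e) [f p θ]: profile 3-1-3 — violates.
(f) [j m]: profile 7-4 — violates.
(g) [p q b]: profile 1-1-1 — violates.
(h) [ɫ ɣ]: profile 5-3 — violates.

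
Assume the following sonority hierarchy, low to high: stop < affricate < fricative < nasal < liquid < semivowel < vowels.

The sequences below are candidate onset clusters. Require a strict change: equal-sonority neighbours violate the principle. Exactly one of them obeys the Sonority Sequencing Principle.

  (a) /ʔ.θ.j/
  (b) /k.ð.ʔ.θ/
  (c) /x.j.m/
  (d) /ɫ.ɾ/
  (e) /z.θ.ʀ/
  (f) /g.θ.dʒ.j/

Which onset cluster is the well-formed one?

(a) /ʔ.θ.j/: profile 1-3-6 — obeys.
(b) /k.ð.ʔ.θ/: profile 1-3-1-3 — violates.
(c) /x.j.m/: profile 3-6-4 — violates.
(d) /ɫ.ɾ/: profile 5-5 — violates.
(e) /z.θ.ʀ/: profile 3-3-5 — violates.
(f) /g.θ.dʒ.j/: profile 1-3-2-6 — violates.

a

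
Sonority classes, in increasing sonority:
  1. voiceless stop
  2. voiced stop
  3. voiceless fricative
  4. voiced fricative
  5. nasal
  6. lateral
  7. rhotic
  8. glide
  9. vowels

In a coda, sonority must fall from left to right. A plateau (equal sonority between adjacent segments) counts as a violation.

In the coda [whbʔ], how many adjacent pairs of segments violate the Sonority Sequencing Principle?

0

/w/ is a glide (sonority 8).
/h/ is a voiceless fricative (sonority 3).
/b/ is a voiced stop (sonority 2).
/ʔ/ is a voiceless stop (sonority 1).
/w/→/h/: 8→3 (falls) — ok.
/h/→/b/: 3→2 (falls) — ok.
/b/→/ʔ/: 2→1 (falls) — ok.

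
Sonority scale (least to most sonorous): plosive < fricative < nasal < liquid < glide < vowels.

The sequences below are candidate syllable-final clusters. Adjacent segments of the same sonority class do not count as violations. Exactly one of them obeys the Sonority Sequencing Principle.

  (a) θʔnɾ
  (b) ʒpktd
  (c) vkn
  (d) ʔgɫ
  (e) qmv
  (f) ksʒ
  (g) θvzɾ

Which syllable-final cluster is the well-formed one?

(a) 2-1-3-4 → violates
(b) 2-1-1-1-1 → obeys
(c) 2-1-3 → violates
(d) 1-1-4 → violates
(e) 1-3-2 → violates
(f) 1-2-2 → violates
(g) 2-2-2-4 → violates

b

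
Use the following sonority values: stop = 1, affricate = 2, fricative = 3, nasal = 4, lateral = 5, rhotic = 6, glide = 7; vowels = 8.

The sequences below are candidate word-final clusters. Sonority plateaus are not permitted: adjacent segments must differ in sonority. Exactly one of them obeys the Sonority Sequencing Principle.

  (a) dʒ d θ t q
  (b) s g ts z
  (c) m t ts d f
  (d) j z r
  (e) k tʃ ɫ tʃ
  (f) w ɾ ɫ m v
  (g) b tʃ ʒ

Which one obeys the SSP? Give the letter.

(a) 2-1-3-1-1 → violates
(b) 3-1-2-3 → violates
(c) 4-1-2-1-3 → violates
(d) 7-3-6 → violates
(e) 1-2-5-2 → violates
(f) 7-6-5-4-3 → obeys
(g) 1-2-3 → violates

f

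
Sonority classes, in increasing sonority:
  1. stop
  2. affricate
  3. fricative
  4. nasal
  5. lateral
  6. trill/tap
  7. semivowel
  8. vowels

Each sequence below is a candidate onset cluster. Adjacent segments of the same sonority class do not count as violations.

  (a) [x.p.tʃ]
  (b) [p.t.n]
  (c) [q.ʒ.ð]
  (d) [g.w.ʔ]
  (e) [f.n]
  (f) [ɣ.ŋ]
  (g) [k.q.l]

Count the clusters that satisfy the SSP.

5

(a) 3-1-2 → violates
(b) 1-1-4 → obeys
(c) 1-3-3 → obeys
(d) 1-7-1 → violates
(e) 3-4 → obeys
(f) 3-4 → obeys
(g) 1-1-5 → obeys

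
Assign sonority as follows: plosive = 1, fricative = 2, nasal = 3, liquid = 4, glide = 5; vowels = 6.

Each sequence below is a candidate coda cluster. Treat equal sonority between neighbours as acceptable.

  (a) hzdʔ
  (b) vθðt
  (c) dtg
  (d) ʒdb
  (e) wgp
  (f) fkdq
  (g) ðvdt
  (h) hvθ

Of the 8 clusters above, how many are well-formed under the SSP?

8

(a) hzdʔ: profile 2-2-1-1 — obeys.
(b) vθðt: profile 2-2-2-1 — obeys.
(c) dtg: profile 1-1-1 — obeys.
(d) ʒdb: profile 2-1-1 — obeys.
(e) wgp: profile 5-1-1 — obeys.
(f) fkdq: profile 2-1-1-1 — obeys.
(g) ðvdt: profile 2-2-1-1 — obeys.
(h) hvθ: profile 2-2-2 — obeys.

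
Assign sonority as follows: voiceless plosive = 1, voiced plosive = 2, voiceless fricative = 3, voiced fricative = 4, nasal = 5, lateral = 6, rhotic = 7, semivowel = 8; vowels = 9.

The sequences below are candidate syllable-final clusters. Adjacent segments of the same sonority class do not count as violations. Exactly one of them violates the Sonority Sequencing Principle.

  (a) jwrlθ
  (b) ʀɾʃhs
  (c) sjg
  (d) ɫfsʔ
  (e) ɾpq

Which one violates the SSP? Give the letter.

(a) 8-8-7-6-3 → obeys
(b) 7-7-3-3-3 → obeys
(c) 3-8-2 → violates
(d) 6-3-3-1 → obeys
(e) 7-1-1 → obeys

c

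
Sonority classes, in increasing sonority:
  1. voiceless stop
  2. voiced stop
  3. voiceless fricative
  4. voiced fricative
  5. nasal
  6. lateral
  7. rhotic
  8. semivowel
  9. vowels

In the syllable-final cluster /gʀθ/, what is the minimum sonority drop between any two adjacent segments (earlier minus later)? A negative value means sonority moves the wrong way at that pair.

-5

/g/ is a voiced stop (sonority 2).
/ʀ/ is a rhotic (sonority 7).
/θ/ is a voiceless fricative (sonority 3).
/g/→/ʀ/: change -5.
/ʀ/→/θ/: change +4.
Minimum = -5.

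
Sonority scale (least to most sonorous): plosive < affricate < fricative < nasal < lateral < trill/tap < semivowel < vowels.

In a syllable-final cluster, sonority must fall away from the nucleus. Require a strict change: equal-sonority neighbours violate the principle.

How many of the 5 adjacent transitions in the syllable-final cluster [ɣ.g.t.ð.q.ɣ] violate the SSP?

3

/ɣ/ — fricative, sonority 3.
/g/ — plosive, sonority 1.
/t/ — plosive, sonority 1.
/ð/ — fricative, sonority 3.
/q/ — plosive, sonority 1.
/ɣ/ — fricative, sonority 3.
/ɣ/→/g/: 3→1 (falls) — ok.
/g/→/t/: 1→1 (plateau) — violation.
/t/→/ð/: 1→3 (does not fall) — violation.
/ð/→/q/: 3→1 (falls) — ok.
/q/→/ɣ/: 1→3 (does not fall) — violation.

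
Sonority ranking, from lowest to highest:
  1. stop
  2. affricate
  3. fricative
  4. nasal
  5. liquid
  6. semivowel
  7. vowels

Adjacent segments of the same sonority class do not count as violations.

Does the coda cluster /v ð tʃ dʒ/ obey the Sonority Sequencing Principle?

yes

/v/: fricative = 3.
/ð/: fricative = 3.
/tʃ/: affricate = 2.
/dʒ/: affricate = 2.
The profile 3-3-2-2 is non-increasing (plateaus allowed), so the coda cluster satisfies the SSP.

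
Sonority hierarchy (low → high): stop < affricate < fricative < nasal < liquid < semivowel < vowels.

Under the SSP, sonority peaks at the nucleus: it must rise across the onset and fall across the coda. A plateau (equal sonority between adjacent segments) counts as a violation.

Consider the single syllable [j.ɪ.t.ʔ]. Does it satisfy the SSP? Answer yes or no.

Onset: /j/ is a semivowel (sonority 6); then the nucleus /ɪ/ (sonority 7).
Onset profile 6-7 — rises to the nucleus.
Coda: /t/ is a stop (sonority 1), /ʔ/ is a stop (sonority 1).
Coda profile 7-1-1 — does not strictly fall throughout.

no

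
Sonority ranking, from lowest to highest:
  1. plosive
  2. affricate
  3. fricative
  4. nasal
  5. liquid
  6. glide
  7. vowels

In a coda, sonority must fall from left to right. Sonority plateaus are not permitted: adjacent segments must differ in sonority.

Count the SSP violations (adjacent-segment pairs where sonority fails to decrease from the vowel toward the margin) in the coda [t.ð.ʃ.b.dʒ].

/t/: plosive = 1.
/ð/: fricative = 3.
/ʃ/: fricative = 3.
/b/: plosive = 1.
/dʒ/: affricate = 2.
/t/→/ð/: 1→3 (does not fall) — violation.
/ð/→/ʃ/: 3→3 (plateau) — violation.
/ʃ/→/b/: 3→1 (falls) — ok.
/b/→/dʒ/: 1→2 (does not fall) — violation.

3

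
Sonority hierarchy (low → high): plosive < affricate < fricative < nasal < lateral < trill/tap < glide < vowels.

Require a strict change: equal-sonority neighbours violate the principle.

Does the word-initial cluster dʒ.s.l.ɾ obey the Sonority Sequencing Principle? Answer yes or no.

yes

/dʒ/ is an affricate (sonority 2).
/s/ is a fricative (sonority 3).
/l/ is a lateral (sonority 5).
/ɾ/ is a trill/tap (sonority 6).
The profile 2-3-5-6 strictly rises, so the word-initial cluster satisfies the SSP.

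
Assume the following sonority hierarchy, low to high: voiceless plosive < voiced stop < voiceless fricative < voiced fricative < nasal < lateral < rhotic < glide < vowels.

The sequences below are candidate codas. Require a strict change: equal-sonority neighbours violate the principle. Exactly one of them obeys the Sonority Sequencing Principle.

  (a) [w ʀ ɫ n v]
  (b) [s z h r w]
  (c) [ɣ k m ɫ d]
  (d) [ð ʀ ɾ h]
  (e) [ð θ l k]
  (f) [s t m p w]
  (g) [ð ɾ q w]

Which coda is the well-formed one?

(a) sonority 8-7-6-5-4: well-formed.
(b) sonority 3-4-3-7-8: ill-formed.
(c) sonority 4-1-5-6-2: ill-formed.
(d) sonority 4-7-7-3: ill-formed.
(e) sonority 4-3-6-1: ill-formed.
(f) sonority 3-1-5-1-8: ill-formed.
(g) sonority 4-7-1-8: ill-formed.

a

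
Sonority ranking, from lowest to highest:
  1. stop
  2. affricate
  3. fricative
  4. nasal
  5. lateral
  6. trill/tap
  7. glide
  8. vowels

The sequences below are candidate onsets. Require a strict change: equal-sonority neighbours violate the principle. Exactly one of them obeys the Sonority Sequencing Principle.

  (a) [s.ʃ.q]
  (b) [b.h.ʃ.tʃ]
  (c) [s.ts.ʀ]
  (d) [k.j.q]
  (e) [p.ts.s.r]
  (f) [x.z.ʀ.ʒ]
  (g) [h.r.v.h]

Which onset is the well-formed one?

(a) [s.ʃ.q]: profile 3-3-1 — violates.
(b) [b.h.ʃ.tʃ]: profile 1-3-3-2 — violates.
(c) [s.ts.ʀ]: profile 3-2-6 — violates.
(d) [k.j.q]: profile 1-7-1 — violates.
(e) [p.ts.s.r]: profile 1-2-3-6 — obeys.
(f) [x.z.ʀ.ʒ]: profile 3-3-6-3 — violates.
(g) [h.r.v.h]: profile 3-6-3-3 — violates.

e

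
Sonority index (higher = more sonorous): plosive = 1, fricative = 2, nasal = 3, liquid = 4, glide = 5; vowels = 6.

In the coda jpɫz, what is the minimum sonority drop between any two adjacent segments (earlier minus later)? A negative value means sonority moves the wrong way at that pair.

-3

/j/: glide = 5.
/p/: plosive = 1.
/ɫ/: liquid = 4.
/z/: fricative = 2.
/j/→/p/: change +4.
/p/→/ɫ/: change -3.
/ɫ/→/z/: change +2.
Minimum = -3.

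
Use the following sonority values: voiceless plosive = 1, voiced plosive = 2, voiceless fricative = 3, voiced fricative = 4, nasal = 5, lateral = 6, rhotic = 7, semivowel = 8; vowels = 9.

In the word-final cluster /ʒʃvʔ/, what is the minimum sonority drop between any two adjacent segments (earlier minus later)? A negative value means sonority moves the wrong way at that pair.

/ʒ/ — voiced fricative, sonority 4.
/ʃ/ — voiceless fricative, sonority 3.
/v/ — voiced fricative, sonority 4.
/ʔ/ — voiceless plosive, sonority 1.
/ʒ/→/ʃ/: change +1.
/ʃ/→/v/: change -1.
/v/→/ʔ/: change +3.
Minimum = -1.

-1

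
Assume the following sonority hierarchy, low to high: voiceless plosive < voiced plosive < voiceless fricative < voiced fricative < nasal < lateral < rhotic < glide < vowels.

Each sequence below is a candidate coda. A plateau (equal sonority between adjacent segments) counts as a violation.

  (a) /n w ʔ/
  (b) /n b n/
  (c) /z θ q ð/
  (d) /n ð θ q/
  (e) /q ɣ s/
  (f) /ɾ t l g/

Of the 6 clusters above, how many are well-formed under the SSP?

1

(a) sonority 5-8-1: ill-formed.
(b) sonority 5-2-5: ill-formed.
(c) sonority 4-3-1-4: ill-formed.
(d) sonority 5-4-3-1: well-formed.
(e) sonority 1-4-3: ill-formed.
(f) sonority 7-1-6-2: ill-formed.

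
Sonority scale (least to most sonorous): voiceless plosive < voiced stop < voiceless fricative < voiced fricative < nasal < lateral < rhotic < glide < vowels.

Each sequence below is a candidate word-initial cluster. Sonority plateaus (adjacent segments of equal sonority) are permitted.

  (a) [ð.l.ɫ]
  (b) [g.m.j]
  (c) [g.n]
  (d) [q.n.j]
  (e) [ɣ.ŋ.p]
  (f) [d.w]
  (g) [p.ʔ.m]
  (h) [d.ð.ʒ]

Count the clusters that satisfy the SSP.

7

(a) sonority 4-6-6: well-formed.
(b) sonority 2-5-8: well-formed.
(c) sonority 2-5: well-formed.
(d) sonority 1-5-8: well-formed.
(e) sonority 4-5-1: ill-formed.
(f) sonority 2-8: well-formed.
(g) sonority 1-1-5: well-formed.
(h) sonority 2-4-4: well-formed.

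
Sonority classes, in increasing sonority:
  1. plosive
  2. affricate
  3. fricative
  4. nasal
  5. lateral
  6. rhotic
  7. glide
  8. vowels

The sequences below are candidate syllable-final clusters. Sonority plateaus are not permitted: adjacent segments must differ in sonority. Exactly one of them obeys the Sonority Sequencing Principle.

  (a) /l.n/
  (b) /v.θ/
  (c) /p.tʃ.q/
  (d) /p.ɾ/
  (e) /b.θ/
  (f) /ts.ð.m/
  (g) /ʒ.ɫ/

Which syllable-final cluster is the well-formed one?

(a) sonority 5-4: well-formed.
(b) sonority 3-3: ill-formed.
(c) sonority 1-2-1: ill-formed.
(d) sonority 1-6: ill-formed.
(e) sonority 1-3: ill-formed.
(f) sonority 2-3-4: ill-formed.
(g) sonority 3-5: ill-formed.

a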